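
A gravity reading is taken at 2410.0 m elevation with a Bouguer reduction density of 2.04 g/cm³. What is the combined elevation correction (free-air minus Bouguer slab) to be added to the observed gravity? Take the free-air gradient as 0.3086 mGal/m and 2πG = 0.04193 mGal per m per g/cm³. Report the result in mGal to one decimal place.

537.6

Combined gradient = 0.3086 − 0.04193 × 2.04 = 0.2230628 mGal/m
Combined elevation correction = 0.2230628 × 2410.0 = 537.6 mGal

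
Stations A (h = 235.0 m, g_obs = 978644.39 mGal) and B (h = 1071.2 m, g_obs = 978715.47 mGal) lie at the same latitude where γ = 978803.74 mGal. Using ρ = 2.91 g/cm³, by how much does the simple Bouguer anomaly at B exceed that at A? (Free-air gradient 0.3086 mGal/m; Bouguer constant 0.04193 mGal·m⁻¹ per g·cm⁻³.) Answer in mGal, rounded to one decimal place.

Δg_SB(A) = 978644.39 − 978803.74 + 0.3086×235.0 − 0.04193×2.91×235.0 = -115.50 mGal
Δg_SB(B) = 978715.47 − 978803.74 + 0.3086×1071.2 − 0.04193×2.91×1071.2 = 111.60 mGal
Difference = 111.60 − (-115.50) = 227.10 mGal

227.1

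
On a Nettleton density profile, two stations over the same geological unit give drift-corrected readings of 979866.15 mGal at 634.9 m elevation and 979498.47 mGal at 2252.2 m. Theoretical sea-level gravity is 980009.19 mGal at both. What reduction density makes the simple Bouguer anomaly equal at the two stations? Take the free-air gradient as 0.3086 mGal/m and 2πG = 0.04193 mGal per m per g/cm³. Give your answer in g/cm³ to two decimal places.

Δg_obs = 979498.47 − 979866.15 = -367.68 mGal over Δh = 2252.2 − 634.9 = 1617.3 m
Equal Bouguer anomalies ⇒ Δg_obs + (0.3086 − 0.04193ρ)·Δh = 0
0.3086 − 0.04193ρ = −Δg_obs/Δh = 0.22734
ρ = (0.3086 − 0.22734) / 0.04193 = 1.94 g/cm³

1.94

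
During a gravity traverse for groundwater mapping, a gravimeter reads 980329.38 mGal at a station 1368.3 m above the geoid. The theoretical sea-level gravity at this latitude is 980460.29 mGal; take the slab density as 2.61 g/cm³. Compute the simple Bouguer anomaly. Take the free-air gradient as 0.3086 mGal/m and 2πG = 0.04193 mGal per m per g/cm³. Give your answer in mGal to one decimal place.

141.6

Free-air correction = 0.3086 × 1368.3 = 422.26 mGal
Free-air anomaly = 980329.38 − 980460.29 + (422.26) = 291.35 mGal
Bouguer slab correction = 0.04193 × 2.61 × 1368.3 = 149.74 mGal
Simple Bouguer anomaly = 291.35 − (149.74) = 141.61 mGal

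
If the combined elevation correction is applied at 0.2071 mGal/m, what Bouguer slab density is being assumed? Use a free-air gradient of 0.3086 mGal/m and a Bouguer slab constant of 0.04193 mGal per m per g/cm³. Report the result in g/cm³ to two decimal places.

0.2071 = 0.3086 − 0.04193 × ρ
ρ = (0.3086 − 0.2071) / 0.04193 = 2.42 g/cm³

2.42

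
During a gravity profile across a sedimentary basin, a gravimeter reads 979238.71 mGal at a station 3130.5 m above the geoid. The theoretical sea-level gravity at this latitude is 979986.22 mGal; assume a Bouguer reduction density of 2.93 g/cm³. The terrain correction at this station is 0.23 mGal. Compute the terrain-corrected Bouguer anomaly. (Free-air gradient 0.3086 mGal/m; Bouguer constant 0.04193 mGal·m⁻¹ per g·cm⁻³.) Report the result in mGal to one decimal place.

Free-air correction = 0.3086 × 3130.5 = 966.07 mGal
Free-air anomaly = 979238.71 − 979986.22 + (966.07) = 218.56 mGal
Bouguer slab correction = 0.04193 × 2.93 × 3130.5 = 384.60 mGal
Simple Bouguer anomaly = 218.56 − (384.60) = -166.04 mGal
Complete Bouguer anomaly = -166.04 + 0.23 = -165.81 mGal

-165.8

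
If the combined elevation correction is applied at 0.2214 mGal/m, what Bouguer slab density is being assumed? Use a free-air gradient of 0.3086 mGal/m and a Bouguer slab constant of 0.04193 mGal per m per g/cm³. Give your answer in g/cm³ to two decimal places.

2.08

0.2214 = 0.3086 − 0.04193 × ρ
ρ = (0.3086 − 0.2214) / 0.04193 = 2.08 g/cm³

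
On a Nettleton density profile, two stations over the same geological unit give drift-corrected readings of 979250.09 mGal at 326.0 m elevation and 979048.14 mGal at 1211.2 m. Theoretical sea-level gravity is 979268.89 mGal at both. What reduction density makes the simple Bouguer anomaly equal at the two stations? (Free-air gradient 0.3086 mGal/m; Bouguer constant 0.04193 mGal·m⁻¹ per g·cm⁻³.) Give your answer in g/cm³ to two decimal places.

Δg_obs = 979048.14 − 979250.09 = -201.95 mGal over Δh = 1211.2 − 326.0 = 885.2 m
Equal Bouguer anomalies ⇒ Δg_obs + (0.3086 − 0.04193ρ)·Δh = 0
0.3086 − 0.04193ρ = −Δg_obs/Δh = 0.22814
ρ = (0.3086 − 0.22814) / 0.04193 = 1.92 g/cm³

1.92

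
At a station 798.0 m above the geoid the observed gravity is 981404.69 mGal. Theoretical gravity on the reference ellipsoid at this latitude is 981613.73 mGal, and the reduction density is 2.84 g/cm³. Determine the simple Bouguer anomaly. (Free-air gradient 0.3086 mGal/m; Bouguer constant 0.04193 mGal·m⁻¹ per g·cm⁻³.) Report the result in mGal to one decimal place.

Free-air correction = 0.3086 × 798.0 = 246.26 mGal
Free-air anomaly = 981404.69 − 981613.73 + (246.26) = 37.22 mGal
Bouguer slab correction = 0.04193 × 2.84 × 798.0 = 95.03 mGal
Simple Bouguer anomaly = 37.22 − (95.03) = -57.81 mGal

-57.8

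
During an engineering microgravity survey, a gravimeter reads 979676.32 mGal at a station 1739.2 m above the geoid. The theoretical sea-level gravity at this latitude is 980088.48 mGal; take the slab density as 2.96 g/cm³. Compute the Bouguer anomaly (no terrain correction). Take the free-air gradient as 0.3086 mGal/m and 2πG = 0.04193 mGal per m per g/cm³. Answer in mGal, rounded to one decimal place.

-91.3

Free-air correction = 0.3086 × 1739.2 = 536.72 mGal
Free-air anomaly = 979676.32 − 980088.48 + (536.72) = 124.56 mGal
Bouguer slab correction = 0.04193 × 2.96 × 1739.2 = 215.86 mGal
Simple Bouguer anomaly = 124.56 − (215.86) = -91.30 mGal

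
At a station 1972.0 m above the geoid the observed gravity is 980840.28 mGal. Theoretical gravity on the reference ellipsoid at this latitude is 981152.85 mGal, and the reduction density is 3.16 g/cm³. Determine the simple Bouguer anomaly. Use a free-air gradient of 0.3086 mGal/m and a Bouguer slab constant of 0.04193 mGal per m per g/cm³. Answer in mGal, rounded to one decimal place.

Free-air correction = 0.3086 × 1972.0 = 608.56 mGal
Free-air anomaly = 980840.28 − 981152.85 + (608.56) = 295.99 mGal
Bouguer slab correction = 0.04193 × 3.16 × 1972.0 = 261.29 mGal
Simple Bouguer anomaly = 295.99 − (261.29) = 34.70 mGal

34.7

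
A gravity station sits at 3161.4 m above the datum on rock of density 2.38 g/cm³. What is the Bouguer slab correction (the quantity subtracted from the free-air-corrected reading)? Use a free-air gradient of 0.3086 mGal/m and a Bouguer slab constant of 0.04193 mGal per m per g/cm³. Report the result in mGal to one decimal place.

315.5

Bouguer slab correction = 0.04193 × 2.38 × 3161.4 = 315.5 mGal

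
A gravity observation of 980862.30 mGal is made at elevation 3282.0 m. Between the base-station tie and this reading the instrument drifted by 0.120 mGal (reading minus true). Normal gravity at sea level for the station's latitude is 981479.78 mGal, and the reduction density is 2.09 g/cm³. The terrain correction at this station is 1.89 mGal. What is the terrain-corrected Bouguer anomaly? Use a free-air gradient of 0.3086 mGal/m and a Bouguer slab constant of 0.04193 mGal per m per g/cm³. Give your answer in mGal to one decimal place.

Drift-corrected reading = 980862.30 − (0.120) = 980862.180 mGal
Free-air correction = 0.3086 × 3282.0 = 1012.83 mGal
Free-air anomaly = 980862.180 − 981479.78 + (1012.83) = 395.230 mGal
Bouguer slab correction = 0.04193 × 2.09 × 3282.0 = 287.61 mGal
Simple Bouguer anomaly = 395.230 − (287.61) = 107.620 mGal
Complete Bouguer anomaly = 107.620 + 1.89 = 109.510 mGal

109.5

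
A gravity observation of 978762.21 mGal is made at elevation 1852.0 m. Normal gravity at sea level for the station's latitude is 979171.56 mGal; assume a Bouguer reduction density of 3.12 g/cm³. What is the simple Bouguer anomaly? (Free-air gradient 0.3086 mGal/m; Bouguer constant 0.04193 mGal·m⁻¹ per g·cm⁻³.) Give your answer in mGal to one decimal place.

Free-air correction = 0.3086 × 1852.0 = 571.53 mGal
Free-air anomaly = 978762.21 − 979171.56 + (571.53) = 162.18 mGal
Bouguer slab correction = 0.04193 × 3.12 × 1852.0 = 242.28 mGal
Simple Bouguer anomaly = 162.18 − (242.28) = -80.10 mGal

-80.1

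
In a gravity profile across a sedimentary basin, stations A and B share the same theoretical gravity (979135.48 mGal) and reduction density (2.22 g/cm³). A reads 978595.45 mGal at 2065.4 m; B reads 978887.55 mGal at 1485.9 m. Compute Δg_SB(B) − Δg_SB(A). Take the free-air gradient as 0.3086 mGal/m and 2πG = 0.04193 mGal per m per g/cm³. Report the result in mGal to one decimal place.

Δg_SB(A) = 978595.45 − 979135.48 + 0.3086×2065.4 − 0.04193×2.22×2065.4 = -94.90 mGal
Δg_SB(B) = 978887.55 − 979135.48 + 0.3086×1485.9 − 0.04193×2.22×1485.9 = 72.30 mGal
Difference = 72.30 − (-94.90) = 167.20 mGal

167.2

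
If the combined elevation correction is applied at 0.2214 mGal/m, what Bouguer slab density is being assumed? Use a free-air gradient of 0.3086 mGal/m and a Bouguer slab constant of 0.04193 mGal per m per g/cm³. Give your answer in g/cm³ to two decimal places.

2.08

0.2214 = 0.3086 − 0.04193 × ρ
ρ = (0.3086 − 0.2214) / 0.04193 = 2.08 g/cm³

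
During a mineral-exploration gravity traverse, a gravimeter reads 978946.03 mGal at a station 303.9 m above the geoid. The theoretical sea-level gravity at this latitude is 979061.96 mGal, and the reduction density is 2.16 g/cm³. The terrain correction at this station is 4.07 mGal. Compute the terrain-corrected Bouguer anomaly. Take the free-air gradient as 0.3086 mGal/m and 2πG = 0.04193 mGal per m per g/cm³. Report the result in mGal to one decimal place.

-45.6

Free-air correction = 0.3086 × 303.9 = 93.78 mGal
Free-air anomaly = 978946.03 − 979061.96 + (93.78) = -22.15 mGal
Bouguer slab correction = 0.04193 × 2.16 × 303.9 = 27.52 mGal
Simple Bouguer anomaly = -22.15 − (27.52) = -49.67 mGal
Complete Bouguer anomaly = -49.67 + 4.07 = -45.60 mGal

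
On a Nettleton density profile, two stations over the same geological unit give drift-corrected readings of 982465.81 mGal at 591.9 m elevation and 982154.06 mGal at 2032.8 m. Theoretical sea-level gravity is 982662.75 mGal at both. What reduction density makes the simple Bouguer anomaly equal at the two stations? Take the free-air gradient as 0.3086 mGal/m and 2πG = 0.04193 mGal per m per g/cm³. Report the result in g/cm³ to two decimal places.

2.20

Δg_obs = 982154.06 − 982465.81 = -311.75 mGal over Δh = 2032.8 − 591.9 = 1440.9 m
Equal Bouguer anomalies ⇒ Δg_obs + (0.3086 − 0.04193ρ)·Δh = 0
0.3086 − 0.04193ρ = −Δg_obs/Δh = 0.21636
ρ = (0.3086 − 0.21636) / 0.04193 = 2.20 g/cm³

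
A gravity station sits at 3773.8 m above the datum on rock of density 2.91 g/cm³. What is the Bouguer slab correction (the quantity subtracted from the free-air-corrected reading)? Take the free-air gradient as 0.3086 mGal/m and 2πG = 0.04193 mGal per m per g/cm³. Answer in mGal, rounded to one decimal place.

Bouguer slab correction = 0.04193 × 2.91 × 3773.8 = 460.5 mGal

460.5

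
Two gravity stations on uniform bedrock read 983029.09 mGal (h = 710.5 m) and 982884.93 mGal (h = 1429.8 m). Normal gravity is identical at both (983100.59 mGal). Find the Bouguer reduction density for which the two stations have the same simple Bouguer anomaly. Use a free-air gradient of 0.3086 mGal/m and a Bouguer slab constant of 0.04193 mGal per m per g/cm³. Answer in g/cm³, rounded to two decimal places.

Δg_obs = 982884.93 − 983029.09 = -144.16 mGal over Δh = 1429.8 − 710.5 = 719.3 m
Equal Bouguer anomalies ⇒ Δg_obs + (0.3086 − 0.04193ρ)·Δh = 0
0.3086 − 0.04193ρ = −Δg_obs/Δh = 0.20042
ρ = (0.3086 − 0.20042) / 0.04193 = 2.58 g/cm³

2.58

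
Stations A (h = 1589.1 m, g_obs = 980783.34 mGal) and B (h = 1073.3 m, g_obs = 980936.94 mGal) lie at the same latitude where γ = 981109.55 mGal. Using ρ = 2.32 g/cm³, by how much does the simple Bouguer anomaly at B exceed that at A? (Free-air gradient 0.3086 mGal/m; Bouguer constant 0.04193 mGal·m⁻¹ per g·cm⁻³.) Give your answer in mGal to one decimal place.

44.6

Δg_SB(A) = 980783.34 − 981109.55 + 0.3086×1589.1 − 0.04193×2.32×1589.1 = 9.60 mGal
Δg_SB(B) = 980936.94 − 981109.55 + 0.3086×1073.3 − 0.04193×2.32×1073.3 = 54.20 mGal
Difference = 54.20 − (9.60) = 44.60 mGal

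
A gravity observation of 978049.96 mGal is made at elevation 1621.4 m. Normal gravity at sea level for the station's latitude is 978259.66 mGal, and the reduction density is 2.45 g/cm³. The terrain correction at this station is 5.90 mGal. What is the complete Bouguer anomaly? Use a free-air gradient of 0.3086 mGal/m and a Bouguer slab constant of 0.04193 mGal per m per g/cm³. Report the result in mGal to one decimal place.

130.0

Free-air correction = 0.3086 × 1621.4 = 500.36 mGal
Free-air anomaly = 978049.96 − 978259.66 + (500.36) = 290.66 mGal
Bouguer slab correction = 0.04193 × 2.45 × 1621.4 = 166.56 mGal
Simple Bouguer anomaly = 290.66 − (166.56) = 124.10 mGal
Complete Bouguer anomaly = 124.10 + 5.90 = 130.00 mGal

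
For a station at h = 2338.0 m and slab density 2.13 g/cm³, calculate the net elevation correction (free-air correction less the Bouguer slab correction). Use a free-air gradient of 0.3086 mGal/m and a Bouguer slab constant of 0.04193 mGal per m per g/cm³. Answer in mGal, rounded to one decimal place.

512.7

Combined gradient = 0.3086 − 0.04193 × 2.13 = 0.2192891 mGal/m
Combined elevation correction = 0.2192891 × 2338.0 = 512.7 mGal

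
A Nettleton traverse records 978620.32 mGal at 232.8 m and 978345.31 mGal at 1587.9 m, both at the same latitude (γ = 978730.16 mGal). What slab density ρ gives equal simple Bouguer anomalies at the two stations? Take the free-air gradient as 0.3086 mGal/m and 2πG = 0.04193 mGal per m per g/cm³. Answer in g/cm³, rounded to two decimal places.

Δg_obs = 978345.31 − 978620.32 = -275.01 mGal over Δh = 1587.9 − 232.8 = 1355.1 m
Equal Bouguer anomalies ⇒ Δg_obs + (0.3086 − 0.04193ρ)·Δh = 0
0.3086 − 0.04193ρ = −Δg_obs/Δh = 0.20294
ρ = (0.3086 − 0.20294) / 0.04193 = 2.52 g/cm³

2.52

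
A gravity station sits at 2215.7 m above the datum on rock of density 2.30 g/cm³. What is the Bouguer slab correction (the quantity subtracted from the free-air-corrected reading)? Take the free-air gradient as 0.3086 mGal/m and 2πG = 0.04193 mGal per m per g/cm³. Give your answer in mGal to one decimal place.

213.7

Bouguer slab correction = 0.04193 × 2.30 × 2215.7 = 213.7 mGal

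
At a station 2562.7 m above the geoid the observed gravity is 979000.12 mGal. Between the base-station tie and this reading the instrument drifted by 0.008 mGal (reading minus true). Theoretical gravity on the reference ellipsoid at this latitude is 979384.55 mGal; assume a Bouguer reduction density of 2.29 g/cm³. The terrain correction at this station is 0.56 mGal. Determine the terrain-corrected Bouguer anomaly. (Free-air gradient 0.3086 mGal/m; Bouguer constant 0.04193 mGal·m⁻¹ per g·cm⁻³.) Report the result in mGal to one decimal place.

160.9

Drift-corrected reading = 979000.12 − (0.008) = 979000.112 mGal
Free-air correction = 0.3086 × 2562.7 = 790.85 mGal
Free-air anomaly = 979000.112 − 979384.55 + (790.85) = 406.412 mGal
Bouguer slab correction = 0.04193 × 2.29 × 2562.7 = 246.07 mGal
Simple Bouguer anomaly = 406.412 − (246.07) = 160.342 mGal
Complete Bouguer anomaly = 160.342 + 0.56 = 160.902 mGal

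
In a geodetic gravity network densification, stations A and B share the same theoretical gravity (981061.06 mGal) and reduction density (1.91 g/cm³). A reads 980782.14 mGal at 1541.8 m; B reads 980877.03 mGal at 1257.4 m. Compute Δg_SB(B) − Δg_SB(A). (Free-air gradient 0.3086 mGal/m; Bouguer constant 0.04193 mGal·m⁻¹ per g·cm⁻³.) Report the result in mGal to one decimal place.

Δg_SB(A) = 980782.14 − 981061.06 + 0.3086×1541.8 − 0.04193×1.91×1541.8 = 73.40 mGal
Δg_SB(B) = 980877.03 − 981061.06 + 0.3086×1257.4 − 0.04193×1.91×1257.4 = 103.30 mGal
Difference = 103.30 − (73.40) = 29.90 mGal

29.9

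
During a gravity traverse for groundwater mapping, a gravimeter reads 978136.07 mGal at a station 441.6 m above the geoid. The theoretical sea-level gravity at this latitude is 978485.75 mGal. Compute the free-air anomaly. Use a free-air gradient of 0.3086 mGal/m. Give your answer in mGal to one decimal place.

-213.4

Free-air correction = 0.3086 × 441.6 = 136.28 mGal
Free-air anomaly = 978136.07 − 978485.75 + (136.28) = -213.40 mGal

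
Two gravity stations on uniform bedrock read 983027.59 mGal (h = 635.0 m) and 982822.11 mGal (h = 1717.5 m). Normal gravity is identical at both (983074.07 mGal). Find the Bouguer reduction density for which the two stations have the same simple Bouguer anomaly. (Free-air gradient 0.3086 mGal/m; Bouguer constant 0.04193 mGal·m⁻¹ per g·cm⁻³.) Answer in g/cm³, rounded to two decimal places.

Δg_obs = 982822.11 − 983027.59 = -205.48 mGal over Δh = 1717.5 − 635.0 = 1082.5 m
Equal Bouguer anomalies ⇒ Δg_obs + (0.3086 − 0.04193ρ)·Δh = 0
0.3086 − 0.04193ρ = −Δg_obs/Δh = 0.18982
ρ = (0.3086 − 0.18982) / 0.04193 = 2.83 g/cm³

2.83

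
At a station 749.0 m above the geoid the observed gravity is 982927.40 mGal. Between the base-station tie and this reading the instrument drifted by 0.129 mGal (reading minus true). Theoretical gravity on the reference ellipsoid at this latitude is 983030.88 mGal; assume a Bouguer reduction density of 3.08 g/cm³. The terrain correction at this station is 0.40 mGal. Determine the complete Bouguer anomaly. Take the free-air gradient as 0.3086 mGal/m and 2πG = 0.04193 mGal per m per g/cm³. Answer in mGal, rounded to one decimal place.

Drift-corrected reading = 982927.40 − (0.129) = 982927.271 mGal
Free-air correction = 0.3086 × 749.0 = 231.14 mGal
Free-air anomaly = 982927.271 − 983030.88 + (231.14) = 127.531 mGal
Bouguer slab correction = 0.04193 × 3.08 × 749.0 = 96.73 mGal
Simple Bouguer anomaly = 127.531 − (96.73) = 30.801 mGal
Complete Bouguer anomaly = 30.801 + 0.40 = 31.201 mGal

31.2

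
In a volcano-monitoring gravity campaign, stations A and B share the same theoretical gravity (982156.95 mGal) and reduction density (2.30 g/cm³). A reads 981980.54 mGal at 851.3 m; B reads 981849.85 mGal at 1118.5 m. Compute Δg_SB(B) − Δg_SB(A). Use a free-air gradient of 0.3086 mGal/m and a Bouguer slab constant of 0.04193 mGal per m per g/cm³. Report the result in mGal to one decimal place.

-74.0

Δg_SB(A) = 981980.54 − 982156.95 + 0.3086×851.3 − 0.04193×2.30×851.3 = 4.20 mGal
Δg_SB(B) = 981849.85 − 982156.95 + 0.3086×1118.5 − 0.04193×2.30×1118.5 = -69.80 mGal
Difference = -69.80 − (4.20) = -74.00 mGal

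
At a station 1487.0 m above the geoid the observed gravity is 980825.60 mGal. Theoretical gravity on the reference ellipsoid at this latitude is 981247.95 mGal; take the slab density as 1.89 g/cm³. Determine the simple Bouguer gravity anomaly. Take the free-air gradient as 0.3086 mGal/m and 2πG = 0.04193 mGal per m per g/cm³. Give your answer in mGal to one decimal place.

-81.3

Free-air correction = 0.3086 × 1487.0 = 458.89 mGal
Free-air anomaly = 980825.60 − 981247.95 + (458.89) = 36.54 mGal
Bouguer slab correction = 0.04193 × 1.89 × 1487.0 = 117.84 mGal
Simple Bouguer anomaly = 36.54 − (117.84) = -81.30 mGal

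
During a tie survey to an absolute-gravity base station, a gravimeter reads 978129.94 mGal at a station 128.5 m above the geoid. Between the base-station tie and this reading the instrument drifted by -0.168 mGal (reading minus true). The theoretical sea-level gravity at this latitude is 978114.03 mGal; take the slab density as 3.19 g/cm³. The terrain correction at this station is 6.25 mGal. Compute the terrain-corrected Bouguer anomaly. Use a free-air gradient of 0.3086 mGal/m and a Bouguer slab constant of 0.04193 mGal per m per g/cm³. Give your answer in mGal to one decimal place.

44.8

Drift-corrected reading = 978129.94 − (-0.168) = 978130.108 mGal
Free-air correction = 0.3086 × 128.5 = 39.66 mGal
Free-air anomaly = 978130.108 − 978114.03 + (39.66) = 55.738 mGal
Bouguer slab correction = 0.04193 × 3.19 × 128.5 = 17.19 mGal
Simple Bouguer anomaly = 55.738 − (17.19) = 38.548 mGal
Complete Bouguer anomaly = 38.548 + 6.25 = 44.798 mGal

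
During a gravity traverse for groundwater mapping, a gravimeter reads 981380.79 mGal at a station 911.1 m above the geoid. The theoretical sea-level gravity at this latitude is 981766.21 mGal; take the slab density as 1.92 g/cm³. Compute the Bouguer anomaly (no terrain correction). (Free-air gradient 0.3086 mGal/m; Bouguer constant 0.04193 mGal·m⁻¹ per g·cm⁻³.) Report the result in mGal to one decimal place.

-177.6

Free-air correction = 0.3086 × 911.1 = 281.17 mGal
Free-air anomaly = 981380.79 − 981766.21 + (281.17) = -104.25 mGal
Bouguer slab correction = 0.04193 × 1.92 × 911.1 = 73.35 mGal
Simple Bouguer anomaly = -104.25 − (73.35) = -177.60 mGal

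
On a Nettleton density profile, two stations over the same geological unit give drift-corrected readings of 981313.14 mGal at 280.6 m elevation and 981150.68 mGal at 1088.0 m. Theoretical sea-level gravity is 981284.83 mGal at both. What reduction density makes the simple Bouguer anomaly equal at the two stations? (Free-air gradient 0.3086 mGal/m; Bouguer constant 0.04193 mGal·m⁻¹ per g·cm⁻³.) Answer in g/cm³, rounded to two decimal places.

2.56

Δg_obs = 981150.68 − 981313.14 = -162.46 mGal over Δh = 1088.0 − 280.6 = 807.4 m
Equal Bouguer anomalies ⇒ Δg_obs + (0.3086 − 0.04193ρ)·Δh = 0
0.3086 − 0.04193ρ = −Δg_obs/Δh = 0.20121
ρ = (0.3086 − 0.20121) / 0.04193 = 2.56 g/cm³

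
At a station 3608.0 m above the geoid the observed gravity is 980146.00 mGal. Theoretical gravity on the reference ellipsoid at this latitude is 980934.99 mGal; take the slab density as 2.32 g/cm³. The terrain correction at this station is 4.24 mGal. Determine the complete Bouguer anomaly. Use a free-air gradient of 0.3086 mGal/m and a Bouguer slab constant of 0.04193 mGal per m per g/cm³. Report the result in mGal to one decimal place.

-22.3

Free-air correction = 0.3086 × 3608.0 = 1113.43 mGal
Free-air anomaly = 980146.00 − 980934.99 + (1113.43) = 324.44 mGal
Bouguer slab correction = 0.04193 × 2.32 × 3608.0 = 350.98 mGal
Simple Bouguer anomaly = 324.44 − (350.98) = -26.54 mGal
Complete Bouguer anomaly = -26.54 + 4.24 = -22.30 mGal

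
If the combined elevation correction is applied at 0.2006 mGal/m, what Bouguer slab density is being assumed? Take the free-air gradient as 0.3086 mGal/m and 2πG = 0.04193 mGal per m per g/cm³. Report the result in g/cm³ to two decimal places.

0.2006 = 0.3086 − 0.04193 × ρ
ρ = (0.3086 − 0.2006) / 0.04193 = 2.58 g/cm³

2.58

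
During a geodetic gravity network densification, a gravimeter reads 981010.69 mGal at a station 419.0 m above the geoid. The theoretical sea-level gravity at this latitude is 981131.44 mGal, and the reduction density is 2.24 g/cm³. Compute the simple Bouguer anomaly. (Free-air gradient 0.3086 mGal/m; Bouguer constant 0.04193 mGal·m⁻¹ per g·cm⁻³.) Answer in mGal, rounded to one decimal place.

Free-air correction = 0.3086 × 419.0 = 129.30 mGal
Free-air anomaly = 981010.69 − 981131.44 + (129.30) = 8.55 mGal
Bouguer slab correction = 0.04193 × 2.24 × 419.0 = 39.35 mGal
Simple Bouguer anomaly = 8.55 − (39.35) = -30.80 mGal

-30.8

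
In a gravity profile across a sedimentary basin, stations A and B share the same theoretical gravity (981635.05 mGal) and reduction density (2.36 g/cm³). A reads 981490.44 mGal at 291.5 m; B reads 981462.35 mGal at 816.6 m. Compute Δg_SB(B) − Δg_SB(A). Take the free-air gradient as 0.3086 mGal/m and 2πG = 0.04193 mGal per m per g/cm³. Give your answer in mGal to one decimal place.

Δg_SB(A) = 981490.44 − 981635.05 + 0.3086×291.5 − 0.04193×2.36×291.5 = -83.50 mGal
Δg_SB(B) = 981462.35 − 981635.05 + 0.3086×816.6 − 0.04193×2.36×816.6 = -1.50 mGal
Difference = -1.50 − (-83.50) = 82.00 mGal

82.0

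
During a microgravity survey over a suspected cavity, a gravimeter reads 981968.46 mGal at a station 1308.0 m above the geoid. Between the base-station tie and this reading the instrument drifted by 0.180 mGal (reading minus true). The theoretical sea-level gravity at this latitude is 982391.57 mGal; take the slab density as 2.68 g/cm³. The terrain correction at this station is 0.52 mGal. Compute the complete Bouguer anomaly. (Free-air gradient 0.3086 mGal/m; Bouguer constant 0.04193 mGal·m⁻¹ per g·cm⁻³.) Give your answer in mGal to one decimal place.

Drift-corrected reading = 981968.46 − (0.180) = 981968.280 mGal
Free-air correction = 0.3086 × 1308.0 = 403.65 mGal
Free-air anomaly = 981968.280 − 982391.57 + (403.65) = -19.640 mGal
Bouguer slab correction = 0.04193 × 2.68 × 1308.0 = 146.98 mGal
Simple Bouguer anomaly = -19.640 − (146.98) = -166.620 mGal
Complete Bouguer anomaly = -166.620 + 0.52 = -166.100 mGal

-166.1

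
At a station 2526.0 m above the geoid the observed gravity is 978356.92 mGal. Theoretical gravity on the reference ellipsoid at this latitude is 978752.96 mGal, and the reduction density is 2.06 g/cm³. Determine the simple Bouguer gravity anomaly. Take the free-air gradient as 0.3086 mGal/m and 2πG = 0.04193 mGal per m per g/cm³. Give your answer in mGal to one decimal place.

Free-air correction = 0.3086 × 2526.0 = 779.52 mGal
Free-air anomaly = 978356.92 − 978752.96 + (779.52) = 383.48 mGal
Bouguer slab correction = 0.04193 × 2.06 × 2526.0 = 218.19 mGal
Simple Bouguer anomaly = 383.48 − (218.19) = 165.29 mGal

165.3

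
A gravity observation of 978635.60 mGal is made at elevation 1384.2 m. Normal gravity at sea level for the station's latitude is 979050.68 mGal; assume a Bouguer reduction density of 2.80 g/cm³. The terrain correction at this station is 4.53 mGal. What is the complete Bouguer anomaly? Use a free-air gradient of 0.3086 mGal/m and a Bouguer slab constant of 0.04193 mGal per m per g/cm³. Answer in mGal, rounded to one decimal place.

-145.9

Free-air correction = 0.3086 × 1384.2 = 427.16 mGal
Free-air anomaly = 978635.60 − 979050.68 + (427.16) = 12.08 mGal
Bouguer slab correction = 0.04193 × 2.80 × 1384.2 = 162.51 mGal
Simple Bouguer anomaly = 12.08 − (162.51) = -150.43 mGal
Complete Bouguer anomaly = -150.43 + 4.53 = -145.90 mGal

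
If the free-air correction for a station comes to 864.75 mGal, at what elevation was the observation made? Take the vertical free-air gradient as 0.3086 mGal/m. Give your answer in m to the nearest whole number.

2802

h = 864.75 / 0.3086 = 2802.17 m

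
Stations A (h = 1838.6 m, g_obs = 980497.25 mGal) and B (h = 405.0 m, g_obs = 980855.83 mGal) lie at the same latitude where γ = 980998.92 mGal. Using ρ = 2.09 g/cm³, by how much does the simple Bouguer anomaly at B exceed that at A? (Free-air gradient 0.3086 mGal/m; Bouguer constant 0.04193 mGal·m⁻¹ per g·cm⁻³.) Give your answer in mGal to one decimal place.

41.8

Δg_SB(A) = 980497.25 − 980998.92 + 0.3086×1838.6 − 0.04193×2.09×1838.6 = -95.40 mGal
Δg_SB(B) = 980855.83 − 980998.92 + 0.3086×405.0 − 0.04193×2.09×405.0 = -53.60 mGal
Difference = -53.60 − (-95.40) = 41.80 mGal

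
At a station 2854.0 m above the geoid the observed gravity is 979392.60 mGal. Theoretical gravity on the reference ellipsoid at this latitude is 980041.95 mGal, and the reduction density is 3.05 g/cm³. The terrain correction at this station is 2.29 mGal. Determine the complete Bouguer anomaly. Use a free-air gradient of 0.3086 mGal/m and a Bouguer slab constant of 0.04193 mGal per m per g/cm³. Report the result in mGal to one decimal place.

Free-air correction = 0.3086 × 2854.0 = 880.74 mGal
Free-air anomaly = 979392.60 − 980041.95 + (880.74) = 231.39 mGal
Bouguer slab correction = 0.04193 × 3.05 × 2854.0 = 364.99 mGal
Simple Bouguer anomaly = 231.39 − (364.99) = -133.60 mGal
Complete Bouguer anomaly = -133.60 + 2.29 = -131.31 mGal

-131.3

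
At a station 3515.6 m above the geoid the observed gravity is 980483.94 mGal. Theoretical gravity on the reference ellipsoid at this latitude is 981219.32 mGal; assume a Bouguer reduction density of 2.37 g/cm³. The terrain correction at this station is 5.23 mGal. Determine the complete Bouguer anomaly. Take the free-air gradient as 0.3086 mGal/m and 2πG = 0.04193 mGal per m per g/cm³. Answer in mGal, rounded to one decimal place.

Free-air correction = 0.3086 × 3515.6 = 1084.91 mGal
Free-air anomaly = 980483.94 − 981219.32 + (1084.91) = 349.53 mGal
Bouguer slab correction = 0.04193 × 2.37 × 3515.6 = 349.36 mGal
Simple Bouguer anomaly = 349.53 − (349.36) = 0.17 mGal
Complete Bouguer anomaly = 0.17 + 5.23 = 5.40 mGal

5.4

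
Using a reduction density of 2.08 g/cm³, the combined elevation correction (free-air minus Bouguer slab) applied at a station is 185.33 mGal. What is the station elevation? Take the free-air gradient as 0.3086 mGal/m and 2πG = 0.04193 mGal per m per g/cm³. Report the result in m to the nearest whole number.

837

Combined gradient = 0.3086 − 0.04193 × 2.08 = 0.2213856 mGal/m
h = 185.33 / 0.2213856 = 837.14 m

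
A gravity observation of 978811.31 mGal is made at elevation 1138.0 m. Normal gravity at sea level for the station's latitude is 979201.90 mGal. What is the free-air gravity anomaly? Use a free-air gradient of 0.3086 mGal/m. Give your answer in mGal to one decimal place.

-39.4

Free-air correction = 0.3086 × 1138.0 = 351.19 mGal
Free-air anomaly = 978811.31 − 979201.90 + (351.19) = -39.40 mGal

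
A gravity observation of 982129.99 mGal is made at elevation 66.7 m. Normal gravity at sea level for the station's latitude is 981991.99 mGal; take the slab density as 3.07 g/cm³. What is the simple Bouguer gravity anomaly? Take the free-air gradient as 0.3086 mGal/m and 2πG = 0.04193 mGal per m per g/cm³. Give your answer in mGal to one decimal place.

150.0

Free-air correction = 0.3086 × 66.7 = 20.58 mGal
Free-air anomaly = 982129.99 − 981991.99 + (20.58) = 158.58 mGal
Bouguer slab correction = 0.04193 × 3.07 × 66.7 = 8.59 mGal
Simple Bouguer anomaly = 158.58 − (8.59) = 149.99 mGal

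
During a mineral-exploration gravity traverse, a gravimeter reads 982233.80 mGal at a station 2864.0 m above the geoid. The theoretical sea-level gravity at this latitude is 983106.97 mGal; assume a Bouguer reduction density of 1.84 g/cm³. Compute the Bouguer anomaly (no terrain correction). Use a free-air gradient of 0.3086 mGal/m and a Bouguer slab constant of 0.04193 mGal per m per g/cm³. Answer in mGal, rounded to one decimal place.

-210.3

Free-air correction = 0.3086 × 2864.0 = 883.83 mGal
Free-air anomaly = 982233.80 − 983106.97 + (883.83) = 10.66 mGal
Bouguer slab correction = 0.04193 × 1.84 × 2864.0 = 220.96 mGal
Simple Bouguer anomaly = 10.66 − (220.96) = -210.30 mGal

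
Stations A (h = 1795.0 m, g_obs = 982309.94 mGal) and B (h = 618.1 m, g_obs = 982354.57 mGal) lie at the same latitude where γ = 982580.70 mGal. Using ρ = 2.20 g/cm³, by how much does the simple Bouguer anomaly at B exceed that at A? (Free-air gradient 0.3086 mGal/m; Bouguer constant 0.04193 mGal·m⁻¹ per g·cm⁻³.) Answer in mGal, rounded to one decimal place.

-210.0

Δg_SB(A) = 982309.94 − 982580.70 + 0.3086×1795.0 − 0.04193×2.20×1795.0 = 117.60 mGal
Δg_SB(B) = 982354.57 − 982580.70 + 0.3086×618.1 − 0.04193×2.20×618.1 = -92.40 mGal
Difference = -92.40 − (117.60) = -210.00 mGal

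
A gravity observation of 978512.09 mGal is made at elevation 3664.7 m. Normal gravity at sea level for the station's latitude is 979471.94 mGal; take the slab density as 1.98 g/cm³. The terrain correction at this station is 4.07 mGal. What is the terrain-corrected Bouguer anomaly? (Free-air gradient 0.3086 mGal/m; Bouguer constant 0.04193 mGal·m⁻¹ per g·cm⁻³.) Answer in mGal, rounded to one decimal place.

Free-air correction = 0.3086 × 3664.7 = 1130.93 mGal
Free-air anomaly = 978512.09 − 979471.94 + (1130.93) = 171.08 mGal
Bouguer slab correction = 0.04193 × 1.98 × 3664.7 = 304.25 mGal
Simple Bouguer anomaly = 171.08 − (304.25) = -133.17 mGal
Complete Bouguer anomaly = -133.17 + 4.07 = -129.10 mGal

-129.1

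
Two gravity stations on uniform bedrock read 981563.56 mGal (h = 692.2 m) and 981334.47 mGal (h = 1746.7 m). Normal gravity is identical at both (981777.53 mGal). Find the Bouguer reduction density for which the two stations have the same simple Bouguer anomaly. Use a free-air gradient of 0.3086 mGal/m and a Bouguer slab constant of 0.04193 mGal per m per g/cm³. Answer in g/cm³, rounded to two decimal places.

2.18

Δg_obs = 981334.47 − 981563.56 = -229.09 mGal over Δh = 1746.7 − 692.2 = 1054.5 m
Equal Bouguer anomalies ⇒ Δg_obs + (0.3086 − 0.04193ρ)·Δh = 0
0.3086 − 0.04193ρ = −Δg_obs/Δh = 0.21725
ρ = (0.3086 − 0.21725) / 0.04193 = 2.18 g/cm³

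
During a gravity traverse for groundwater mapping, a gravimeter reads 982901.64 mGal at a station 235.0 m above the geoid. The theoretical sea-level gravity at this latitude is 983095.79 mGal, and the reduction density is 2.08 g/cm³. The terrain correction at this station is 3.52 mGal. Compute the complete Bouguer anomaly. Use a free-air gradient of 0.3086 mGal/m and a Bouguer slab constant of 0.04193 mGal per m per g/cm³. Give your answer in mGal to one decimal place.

Free-air correction = 0.3086 × 235.0 = 72.52 mGal
Free-air anomaly = 982901.64 − 983095.79 + (72.52) = -121.63 mGal
Bouguer slab correction = 0.04193 × 2.08 × 235.0 = 20.50 mGal
Simple Bouguer anomaly = -121.63 − (20.50) = -142.13 mGal
Complete Bouguer anomaly = -142.13 + 3.52 = -138.61 mGal

-138.6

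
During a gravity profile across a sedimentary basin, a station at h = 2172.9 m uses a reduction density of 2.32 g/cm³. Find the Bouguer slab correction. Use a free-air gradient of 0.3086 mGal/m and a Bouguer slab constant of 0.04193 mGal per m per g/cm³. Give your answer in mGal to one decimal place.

211.4

Bouguer slab correction = 0.04193 × 2.32 × 2172.9 = 211.4 mGal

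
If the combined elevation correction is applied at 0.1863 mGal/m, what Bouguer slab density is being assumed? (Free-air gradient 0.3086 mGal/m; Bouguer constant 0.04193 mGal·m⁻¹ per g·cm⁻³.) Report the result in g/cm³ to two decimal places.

2.92

0.1863 = 0.3086 − 0.04193 × ρ
ρ = (0.3086 − 0.1863) / 0.04193 = 2.92 g/cm³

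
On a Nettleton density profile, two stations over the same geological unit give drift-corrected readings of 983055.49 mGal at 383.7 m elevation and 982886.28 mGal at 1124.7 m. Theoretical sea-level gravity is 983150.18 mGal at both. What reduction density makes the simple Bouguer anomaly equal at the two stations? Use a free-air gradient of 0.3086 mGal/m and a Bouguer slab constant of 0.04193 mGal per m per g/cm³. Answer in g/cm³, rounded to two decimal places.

Δg_obs = 982886.28 − 983055.49 = -169.21 mGal over Δh = 1124.7 − 383.7 = 741.0 m
Equal Bouguer anomalies ⇒ Δg_obs + (0.3086 − 0.04193ρ)·Δh = 0
0.3086 − 0.04193ρ = −Δg_obs/Δh = 0.22835
ρ = (0.3086 − 0.22835) / 0.04193 = 1.91 g/cm³

1.91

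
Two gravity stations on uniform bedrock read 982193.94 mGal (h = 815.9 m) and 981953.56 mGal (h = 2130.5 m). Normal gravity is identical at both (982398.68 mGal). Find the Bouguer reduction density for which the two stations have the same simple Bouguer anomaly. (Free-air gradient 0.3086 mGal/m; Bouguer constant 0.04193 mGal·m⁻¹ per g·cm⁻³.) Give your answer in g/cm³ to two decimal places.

Δg_obs = 981953.56 − 982193.94 = -240.38 mGal over Δh = 2130.5 − 815.9 = 1314.6 m
Equal Bouguer anomalies ⇒ Δg_obs + (0.3086 − 0.04193ρ)·Δh = 0
0.3086 − 0.04193ρ = −Δg_obs/Δh = 0.18285
ρ = (0.3086 − 0.18285) / 0.04193 = 3.00 g/cm³

3.00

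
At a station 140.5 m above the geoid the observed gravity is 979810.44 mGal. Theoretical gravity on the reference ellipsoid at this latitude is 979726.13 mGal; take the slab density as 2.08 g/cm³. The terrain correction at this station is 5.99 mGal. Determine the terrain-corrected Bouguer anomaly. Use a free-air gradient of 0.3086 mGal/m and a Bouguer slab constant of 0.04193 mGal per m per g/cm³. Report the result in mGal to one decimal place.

Free-air correction = 0.3086 × 140.5 = 43.36 mGal
Free-air anomaly = 979810.44 − 979726.13 + (43.36) = 127.67 mGal
Bouguer slab correction = 0.04193 × 2.08 × 140.5 = 12.25 mGal
Simple Bouguer anomaly = 127.67 − (12.25) = 115.42 mGal
Complete Bouguer anomaly = 115.42 + 5.99 = 121.41 mGal

121.4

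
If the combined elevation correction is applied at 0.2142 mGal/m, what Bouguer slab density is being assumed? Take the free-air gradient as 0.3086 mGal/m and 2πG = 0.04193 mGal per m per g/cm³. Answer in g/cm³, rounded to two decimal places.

0.2142 = 0.3086 − 0.04193 × ρ
ρ = (0.3086 − 0.2142) / 0.04193 = 2.25 g/cm³

2.25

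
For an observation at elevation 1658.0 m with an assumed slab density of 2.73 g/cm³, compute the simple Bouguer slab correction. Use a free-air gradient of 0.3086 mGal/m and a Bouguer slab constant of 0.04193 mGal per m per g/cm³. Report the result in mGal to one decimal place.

189.8

Bouguer slab correction = 0.04193 × 2.73 × 1658.0 = 189.8 mGal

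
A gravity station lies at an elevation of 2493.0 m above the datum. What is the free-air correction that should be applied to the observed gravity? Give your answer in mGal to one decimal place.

769.3

Free-air correction = 0.3086 × 2493.0 = 769.3 mGal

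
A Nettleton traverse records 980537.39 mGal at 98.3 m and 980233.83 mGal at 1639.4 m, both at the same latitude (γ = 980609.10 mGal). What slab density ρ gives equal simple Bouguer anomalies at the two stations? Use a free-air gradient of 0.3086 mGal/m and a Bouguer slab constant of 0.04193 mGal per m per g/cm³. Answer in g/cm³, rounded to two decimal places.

2.66

Δg_obs = 980233.83 − 980537.39 = -303.56 mGal over Δh = 1639.4 − 98.3 = 1541.1 m
Equal Bouguer anomalies ⇒ Δg_obs + (0.3086 − 0.04193ρ)·Δh = 0
0.3086 − 0.04193ρ = −Δg_obs/Δh = 0.19698
ρ = (0.3086 − 0.19698) / 0.04193 = 2.66 g/cm³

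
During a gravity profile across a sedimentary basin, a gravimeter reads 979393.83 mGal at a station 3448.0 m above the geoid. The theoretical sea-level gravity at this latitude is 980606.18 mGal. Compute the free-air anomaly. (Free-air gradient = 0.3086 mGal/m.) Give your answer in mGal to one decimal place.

Free-air correction = 0.3086 × 3448.0 = 1064.05 mGal
Free-air anomaly = 979393.83 − 980606.18 + (1064.05) = -148.30 mGal

-148.3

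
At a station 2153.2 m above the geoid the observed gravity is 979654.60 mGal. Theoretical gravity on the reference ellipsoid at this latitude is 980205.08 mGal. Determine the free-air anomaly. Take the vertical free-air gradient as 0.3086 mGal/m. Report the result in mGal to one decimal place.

114.0

Free-air correction = 0.3086 × 2153.2 = 664.48 mGal
Free-air anomaly = 979654.60 − 980205.08 + (664.48) = 114.00 mGal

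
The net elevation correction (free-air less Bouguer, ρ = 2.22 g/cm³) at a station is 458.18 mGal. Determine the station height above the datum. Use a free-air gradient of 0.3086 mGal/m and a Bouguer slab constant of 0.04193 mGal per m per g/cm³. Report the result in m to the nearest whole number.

Combined gradient = 0.3086 − 0.04193 × 2.22 = 0.2155154 mGal/m
h = 458.18 / 0.2155154 = 2125.97 m

2126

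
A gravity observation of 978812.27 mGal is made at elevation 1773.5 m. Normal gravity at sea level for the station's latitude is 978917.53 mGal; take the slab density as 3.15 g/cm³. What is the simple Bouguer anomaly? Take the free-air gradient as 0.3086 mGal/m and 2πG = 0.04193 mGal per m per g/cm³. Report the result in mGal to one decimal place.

Free-air correction = 0.3086 × 1773.5 = 547.30 mGal
Free-air anomaly = 978812.27 − 978917.53 + (547.30) = 442.04 mGal
Bouguer slab correction = 0.04193 × 3.15 × 1773.5 = 234.24 mGal
Simple Bouguer anomaly = 442.04 − (234.24) = 207.80 mGal

207.8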